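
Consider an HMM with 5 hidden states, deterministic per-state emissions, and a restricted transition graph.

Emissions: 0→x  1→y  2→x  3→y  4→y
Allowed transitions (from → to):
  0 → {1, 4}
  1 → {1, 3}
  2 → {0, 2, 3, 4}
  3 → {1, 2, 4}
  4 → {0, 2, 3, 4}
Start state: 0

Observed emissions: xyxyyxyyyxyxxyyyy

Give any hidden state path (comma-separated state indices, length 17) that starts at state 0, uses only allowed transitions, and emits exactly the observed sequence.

0,4,0,4,4,0,4,4,3,2,3,2,0,4,4,4,3

  0: obs=x cand={0,2} pick 0 [start]
  1: obs=y cand={1,3,4} pick 4 [0->4 ok]
  2: obs=x cand={0,2} pick 0 [4->0 ok]
  3: obs=y cand={1,3,4} pick 4 [0->4 ok]
  4: obs=y cand={1,3,4} pick 4 [4->4 ok]
  5: obs=x cand={0,2} pick 0 [4->0 ok]
  6: obs=y cand={1,3,4} pick 4 [0->4 ok]
  7: obs=y cand={1,3,4} pick 4 [4->4 ok]
  8: obs=y cand={1,3,4} pick 3 [4->3 ok]
  9: obs=x cand={0,2} pick 2 [3->2 ok]
  10: obs=y cand={1,3,4} pick 3 [2->3 ok]
  11: obs=x cand={0,2} pick 2 [3->2 ok]
  12: obs=x cand={0,2} pick 0 [2->0 ok]
  13: obs=y cand={1,3,4} pick 4 [0->4 ok]
  14: obs=y cand={1,3,4} pick 4 [4->4 ok]
  15: obs=y cand={1,3,4} pick 4 [4->4 ok]
  16: obs=y cand={1,3,4} pick 3 [4->3 ok]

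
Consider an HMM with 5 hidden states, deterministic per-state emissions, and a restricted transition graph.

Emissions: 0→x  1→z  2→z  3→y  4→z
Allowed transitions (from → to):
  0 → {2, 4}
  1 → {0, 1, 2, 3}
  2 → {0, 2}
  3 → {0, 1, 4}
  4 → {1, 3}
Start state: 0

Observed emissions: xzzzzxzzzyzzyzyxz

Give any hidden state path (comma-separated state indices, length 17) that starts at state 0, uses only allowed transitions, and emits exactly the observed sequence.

  [0] x  {0}  => 0  start
  [1] z  {1,2,4}  => 2  0->2 ok
  [2] z  {1,2,4}  => 2  2->2 ok
  [3] z  {1,2,4}  => 2  2->2 ok
  [4] z  {1,2,4}  => 2  2->2 ok
  [5] x  {0}  => 0  2->0 ok
  [6] z  {1,2,4}  => 4  0->4 ok
  [7] z  {1,2,4}  => 1  4->1 ok
  [8] z  {1,2,4}  => 1  1->1 ok
  [9] y  {3}  => 3  1->3 ok
  [10] z  {1,2,4}  => 4  3->4 ok
  [11] z  {1,2,4}  => 1  4->1 ok
  [12] y  {3}  => 3  1->3 ok
  [13] z  {1,2,4}  => 4  3->4 ok
  [14] y  {3}  => 3  4->3 ok
  [15] x  {0}  => 0  3->0 ok
  [16] z  {1,2,4}  => 2  0->2 ok

0,2,2,2,2,0,4,1,1,3,4,1,3,4,3,0,2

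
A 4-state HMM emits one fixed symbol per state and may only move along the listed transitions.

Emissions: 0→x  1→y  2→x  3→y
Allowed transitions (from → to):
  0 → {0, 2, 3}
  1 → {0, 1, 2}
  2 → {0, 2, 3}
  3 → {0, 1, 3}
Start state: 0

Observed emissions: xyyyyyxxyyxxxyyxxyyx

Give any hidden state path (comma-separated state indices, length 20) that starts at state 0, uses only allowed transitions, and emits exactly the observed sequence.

  [0] x  {0,2}  => 0  start
  [1] y  {1,3}  => 3  0->3 ok
  [2] y  {1,3}  => 3  3->3 ok
  [3] y  {1,3}  => 3  3->3 ok
  [4] y  {1,3}  => 3  3->3 ok
  [5] y  {1,3}  => 1  3->1 ok
  [6] x  {0,2}  => 0  1->0 ok
  [7] x  {0,2}  => 2  0->2 ok
  [8] y  {1,3}  => 3  2->3 ok
  [9] y  {1,3}  => 3  3->3 ok
  [10] x  {0,2}  => 0  3->0 ok
  [11] x  {0,2}  => 0  0->0 ok
  [12] x  {0,2}  => 2  0->2 ok
  [13] y  {1,3}  => 3  2->3 ok
  [14] y  {1,3}  => 1  3->1 ok
  [15] x  {0,2}  => 2  1->2 ok
  [16] x  {0,2}  => 0  2->0 ok
  [17] y  {1,3}  => 3  0->3 ok
  [18] y  {1,3}  => 1  3->1 ok
  [19] x  {0,2}  => 2  1->2 ok

0,3,3,3,3,1,0,2,3,3,0,0,2,3,1,2,0,3,1,2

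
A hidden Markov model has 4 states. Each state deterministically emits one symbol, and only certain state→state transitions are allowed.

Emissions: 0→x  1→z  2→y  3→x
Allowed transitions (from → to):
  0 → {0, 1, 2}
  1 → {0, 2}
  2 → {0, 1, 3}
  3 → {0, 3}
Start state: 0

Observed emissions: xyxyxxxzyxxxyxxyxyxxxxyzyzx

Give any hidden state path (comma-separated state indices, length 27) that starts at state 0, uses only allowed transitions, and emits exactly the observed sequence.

  0: obs=x cand={0,3} pick 0 [start]
  1: obs=y cand={2} pick 2 [0->2 ok]
  2: obs=x cand={0,3} pick 0 [2->0 ok]
  3: obs=y cand={2} pick 2 [0->2 ok]
  4: obs=x cand={0,3} pick 3 [2->3 ok]
  5: obs=x cand={0,3} pick 0 [3->0 ok]
  6: obs=x cand={0,3} pick 0 [0->0 ok]
  7: obs=z cand={1} pick 1 [0->1 ok]
  8: obs=y cand={2} pick 2 [1->2 ok]
  9: obs=x cand={0,3} pick 3 [2->3 ok]
  10: obs=x cand={0,3} pick 3 [3->3 ok]
  11: obs=x cand={0,3} pick 0 [3->0 ok]
  12: obs=y cand={2} pick 2 [0->2 ok]
  13: obs=x cand={0,3} pick 0 [2->0 ok]
  14: obs=x cand={0,3} pick 0 [0->0 ok]
  15: obs=y cand={2} pick 2 [0->2 ok]
  16: obs=x cand={0,3} pick 0 [2->0 ok]
  17: obs=y cand={2} pick 2 [0->2 ok]
  18: obs=x cand={0,3} pick 3 [2->3 ok]
  19: obs=x cand={0,3} pick 3 [3->3 ok]
  20: obs=x cand={0,3} pick 3 [3->3 ok]
  21: obs=x cand={0,3} pick 0 [3->0 ok]
  22: obs=y cand={2} pick 2 [0->2 ok]
  23: obs=z cand={1} pick 1 [2->1 ok]
  24: obs=y cand={2} pick 2 [1->2 ok]
  25: obs=z cand={1} pick 1 [2->1 ok]
  26: obs=x cand={0,3} pick 0 [1->0 ok]

0,2,0,2,3,0,0,1,2,3,3,0,2,0,0,2,0,2,3,3,3,0,2,1,2,1,0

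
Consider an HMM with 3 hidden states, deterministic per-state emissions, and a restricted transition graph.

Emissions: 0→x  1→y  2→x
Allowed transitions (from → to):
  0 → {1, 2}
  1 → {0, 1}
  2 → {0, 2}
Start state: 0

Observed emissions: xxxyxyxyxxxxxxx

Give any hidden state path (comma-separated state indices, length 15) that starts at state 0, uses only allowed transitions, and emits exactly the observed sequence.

0,2,0,1,0,1,0,1,0,2,2,2,2,2,2

  0: obs=x cand={0,2} pick 0 [start]
  1: obs=x cand={0,2} pick 2 [0->2 ok]
  2: obs=x cand={0,2} pick 0 [2->0 ok]
  3: obs=y cand={1} pick 1 [0->1 ok]
  4: obs=x cand={0,2} pick 0 [1->0 ok]
  5: obs=y cand={1} pick 1 [0->1 ok]
  6: obs=x cand={0,2} pick 0 [1->0 ok]
  7: obs=y cand={1} pick 1 [0->1 ok]
  8: obs=x cand={0,2} pick 0 [1->0 ok]
  9: obs=x cand={0,2} pick 2 [0->2 ok]
  10: obs=x cand={0,2} pick 2 [2->2 ok]
  11: obs=x cand={0,2} pick 2 [2->2 ok]
  12: obs=x cand={0,2} pick 2 [2->2 ok]
  13: obs=x cand={0,2} pick 2 [2->2 ok]
  14: obs=x cand={0,2} pick 2 [2->2 ok]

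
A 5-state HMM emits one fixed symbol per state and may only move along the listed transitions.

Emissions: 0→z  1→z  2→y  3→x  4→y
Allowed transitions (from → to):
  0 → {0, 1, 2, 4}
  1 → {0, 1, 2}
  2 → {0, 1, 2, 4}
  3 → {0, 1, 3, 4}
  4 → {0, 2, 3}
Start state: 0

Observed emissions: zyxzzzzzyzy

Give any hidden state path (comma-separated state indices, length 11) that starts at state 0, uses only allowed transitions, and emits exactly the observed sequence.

  0: obs=z cand={0,1} pick 0 [start]
  1: obs=y cand={2,4} pick 4 [0->4 ok]
  2: obs=x cand={3} pick 3 [4->3 ok]
  3: obs=z cand={0,1} pick 0 [3->0 ok]
  4: obs=z cand={0,1} pick 1 [0->1 ok]
  5: obs=z cand={0,1} pick 0 [1->0 ok]
  6: obs=z cand={0,1} pick 1 [0->1 ok]
  7: obs=z cand={0,1} pick 0 [1->0 ok]
  8: obs=y cand={2,4} pick 4 [0->4 ok]
  9: obs=z cand={0,1} pick 0 [4->0 ok]
  10: obs=y cand={2,4} pick 4 [0->4 ok]

0,4,3,0,1,0,1,0,4,0,4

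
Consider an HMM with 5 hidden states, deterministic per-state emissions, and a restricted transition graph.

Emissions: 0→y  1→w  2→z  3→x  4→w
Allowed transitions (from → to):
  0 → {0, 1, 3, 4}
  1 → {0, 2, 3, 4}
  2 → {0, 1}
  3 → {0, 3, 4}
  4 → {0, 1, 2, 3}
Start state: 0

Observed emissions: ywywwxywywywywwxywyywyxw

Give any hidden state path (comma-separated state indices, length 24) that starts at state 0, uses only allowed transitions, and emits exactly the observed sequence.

  0: obs=y cand={0} pick 0 [start]
  1: obs=w cand={1,4} pick 1 [0->1 ok]
  2: obs=y cand={0} pick 0 [1->0 ok]
  3: obs=w cand={1,4} pick 1 [0->1 ok]
  4: obs=w cand={1,4} pick 4 [1->4 ok]
  5: obs=x cand={3} pick 3 [4->3 ok]
  6: obs=y cand={0} pick 0 [3->0 ok]
  7: obs=w cand={1,4} pick 4 [0->4 ok]
  8: obs=y cand={0} pick 0 [4->0 ok]
  9: obs=w cand={1,4} pick 4 [0->4 ok]
  10: obs=y cand={0} pick 0 [4->0 ok]
  11: obs=w cand={1,4} pick 4 [0->4 ok]
  12: obs=y cand={0} pick 0 [4->0 ok]
  13: obs=w cand={1,4} pick 4 [0->4 ok]
  14: obs=w cand={1,4} pick 1 [4->1 ok]
  15: obs=x cand={3} pick 3 [1->3 ok]
  16: obs=y cand={0} pick 0 [3->0 ok]
  17: obs=w cand={1,4} pick 1 [0->1 ok]
  18: obs=y cand={0} pick 0 [1->0 ok]
  19: obs=y cand={0} pick 0 [0->0 ok]
  20: obs=w cand={1,4} pick 1 [0->1 ok]
  21: obs=y cand={0} pick 0 [1->0 ok]
  22: obs=x cand={3} pick 3 [0->3 ok]
  23: obs=w cand={1,4} pick 4 [3->4 ok]

0,1,0,1,4,3,0,4,0,4,0,4,0,4,1,3,0,1,0,0,1,0,3,4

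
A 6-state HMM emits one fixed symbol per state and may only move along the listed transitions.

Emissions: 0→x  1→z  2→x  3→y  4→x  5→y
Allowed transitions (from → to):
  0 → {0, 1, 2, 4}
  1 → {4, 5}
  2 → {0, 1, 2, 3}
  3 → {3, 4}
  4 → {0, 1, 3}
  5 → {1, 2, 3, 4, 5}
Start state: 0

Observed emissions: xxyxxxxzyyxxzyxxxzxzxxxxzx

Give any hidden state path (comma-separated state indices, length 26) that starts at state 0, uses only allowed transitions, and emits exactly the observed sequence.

  t0 'x' -> {0,2,4}, take 0 (start)
  t1 'x' -> {0,2,4}, take 2 (0->2 ok)
  t2 'y' -> {3,5}, take 3 (2->3 ok)
  t3 'x' -> {0,2,4}, take 4 (3->4 ok)
  t4 'x' -> {0,2,4}, take 0 (4->0 ok)
  t5 'x' -> {0,2,4}, take 0 (0->0 ok)
  t6 'x' -> {0,2,4}, take 4 (0->4 ok)
  t7 'z' -> {1}, take 1 (4->1 ok)
  t8 'y' -> {3,5}, take 5 (1->5 ok)
  t9 'y' -> {3,5}, take 3 (5->3 ok)
  t10 'x' -> {0,2,4}, take 4 (3->4 ok)
  t11 'x' -> {0,2,4}, take 0 (4->0 ok)
  t12 'z' -> {1}, take 1 (0->1 ok)
  t13 'y' -> {3,5}, take 5 (1->5 ok)
  t14 'x' -> {0,2,4}, take 2 (5->2 ok)
  t15 'x' -> {0,2,4}, take 2 (2->2 ok)
  t16 'x' -> {0,2,4}, take 0 (2->0 ok)
  t17 'z' -> {1}, take 1 (0->1 ok)
  t18 'x' -> {0,2,4}, take 4 (1->4 ok)
  t19 'z' -> {1}, take 1 (4->1 ok)
  t20 'x' -> {0,2,4}, take 4 (1->4 ok)
  t21 'x' -> {0,2,4}, take 0 (4->0 ok)
  t22 'x' -> {0,2,4}, take 2 (0->2 ok)
  t23 'x' -> {0,2,4}, take 0 (2->0 ok)
  t24 'z' -> {1}, take 1 (0->1 ok)
  t25 'x' -> {0,2,4}, take 4 (1->4 ok)

0,2,3,4,0,0,4,1,5,3,4,0,1,5,2,2,0,1,4,1,4,0,2,0,1,4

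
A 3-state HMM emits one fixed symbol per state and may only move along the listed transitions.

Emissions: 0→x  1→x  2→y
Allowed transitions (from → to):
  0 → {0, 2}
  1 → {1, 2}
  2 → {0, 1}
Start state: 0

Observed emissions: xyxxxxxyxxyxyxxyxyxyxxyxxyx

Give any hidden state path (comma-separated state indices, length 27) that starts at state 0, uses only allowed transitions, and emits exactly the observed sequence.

0,2,1,1,1,1,1,2,1,1,2,0,2,0,0,2,0,2,1,2,0,0,2,0,0,2,1

  [0] x  {0,1}  => 0  start
  [1] y  {2}  => 2  0->2 ok
  [2] x  {0,1}  => 1  2->1 ok
  [3] x  {0,1}  => 1  1->1 ok
  [4] x  {0,1}  => 1  1->1 ok
  [5] x  {0,1}  => 1  1->1 ok
  [6] x  {0,1}  => 1  1->1 ok
  [7] y  {2}  => 2  1->2 ok
  [8] x  {0,1}  => 1  2->1 ok
  [9] x  {0,1}  => 1  1->1 ok
  [10] y  {2}  => 2  1->2 ok
  [11] x  {0,1}  => 0  2->0 ok
  [12] y  {2}  => 2  0->2 ok
  [13] x  {0,1}  => 0  2->0 ok
  [14] x  {0,1}  => 0  0->0 ok
  [15] y  {2}  => 2  0->2 ok
  [16] x  {0,1}  => 0  2->0 ok
  [17] y  {2}  => 2  0->2 ok
  [18] x  {0,1}  => 1  2->1 ok
  [19] y  {2}  => 2  1->2 ok
  [20] x  {0,1}  => 0  2->0 ok
  [21] x  {0,1}  => 0  0->0 ok
  [22] y  {2}  => 2  0->2 ok
  [23] x  {0,1}  => 0  2->0 ok
  [24] x  {0,1}  => 0  0->0 ok
  [25] y  {2}  => 2  0->2 ok
  [26] x  {0,1}  => 1  2->1 ok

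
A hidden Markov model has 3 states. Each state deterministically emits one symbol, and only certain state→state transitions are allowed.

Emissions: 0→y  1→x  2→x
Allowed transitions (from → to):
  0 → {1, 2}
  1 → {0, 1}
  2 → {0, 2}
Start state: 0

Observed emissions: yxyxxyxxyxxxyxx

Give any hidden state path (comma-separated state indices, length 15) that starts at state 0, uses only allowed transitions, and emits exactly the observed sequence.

  pos 0: y in {0}, choose 0; start
  pos 1: x in {1,2}, choose 1; 0->1 ok
  pos 2: y in {0}, choose 0; 1->0 ok
  pos 3: x in {1,2}, choose 2; 0->2 ok
  pos 4: x in {1,2}, choose 2; 2->2 ok
  pos 5: y in {0}, choose 0; 2->0 ok
  pos 6: x in {1,2}, choose 2; 0->2 ok
  pos 7: x in {1,2}, choose 2; 2->2 ok
  pos 8: y in {0}, choose 0; 2->0 ok
  pos 9: x in {1,2}, choose 1; 0->1 ok
  pos 10: x in {1,2}, choose 1; 1->1 ok
  pos 11: x in {1,2}, choose 1; 1->1 ok
  pos 12: y in {0}, choose 0; 1->0 ok
  pos 13: x in {1,2}, choose 1; 0->1 ok
  pos 14: x in {1,2}, choose 1; 1->1 ok

0,1,0,2,2,0,2,2,0,1,1,1,0,1,1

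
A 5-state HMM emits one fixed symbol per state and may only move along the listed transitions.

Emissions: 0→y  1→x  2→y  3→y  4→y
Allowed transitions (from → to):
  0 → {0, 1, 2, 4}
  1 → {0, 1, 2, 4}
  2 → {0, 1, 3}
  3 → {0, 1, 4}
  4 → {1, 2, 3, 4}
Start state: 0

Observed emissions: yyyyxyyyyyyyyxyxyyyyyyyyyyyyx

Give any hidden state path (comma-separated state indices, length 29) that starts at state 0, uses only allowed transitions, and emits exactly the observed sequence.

  t0 'y' -> {0,2,3,4}, take 0 (start)
  t1 'y' -> {0,2,3,4}, take 2 (0->2 ok)
  t2 'y' -> {0,2,3,4}, take 0 (2->0 ok)
  t3 'y' -> {0,2,3,4}, take 4 (0->4 ok)
  t4 'x' -> {1}, take 1 (4->1 ok)
  t5 'y' -> {0,2,3,4}, take 4 (1->4 ok)
  t6 'y' -> {0,2,3,4}, take 4 (4->4 ok)
  t7 'y' -> {0,2,3,4}, take 2 (4->2 ok)
  t8 'y' -> {0,2,3,4}, take 0 (2->0 ok)
  t9 'y' -> {0,2,3,4}, take 2 (0->2 ok)
  t10 'y' -> {0,2,3,4}, take 0 (2->0 ok)
  t11 'y' -> {0,2,3,4}, take 4 (0->4 ok)
  t12 'y' -> {0,2,3,4}, take 3 (4->3 ok)
  t13 'x' -> {1}, take 1 (3->1 ok)
  t14 'y' -> {0,2,3,4}, take 2 (1->2 ok)
  t15 'x' -> {1}, take 1 (2->1 ok)
  t16 'y' -> {0,2,3,4}, take 0 (1->0 ok)
  t17 'y' -> {0,2,3,4}, take 2 (0->2 ok)
  t18 'y' -> {0,2,3,4}, take 0 (2->0 ok)
  t19 'y' -> {0,2,3,4}, take 2 (0->2 ok)
  t20 'y' -> {0,2,3,4}, take 0 (2->0 ok)
  t21 'y' -> {0,2,3,4}, take 0 (0->0 ok)
  t22 'y' -> {0,2,3,4}, take 4 (0->4 ok)
  t23 'y' -> {0,2,3,4}, take 2 (4->2 ok)
  t24 'y' -> {0,2,3,4}, take 3 (2->3 ok)
  t25 'y' -> {0,2,3,4}, take 0 (3->0 ok)
  t26 'y' -> {0,2,3,4}, take 2 (0->2 ok)
  t27 'y' -> {0,2,3,4}, take 0 (2->0 ok)
  t28 'x' -> {1}, take 1 (0->1 ok)

0,2,0,4,1,4,4,2,0,2,0,4,3,1,2,1,0,2,0,2,0,0,4,2,3,0,2,0,1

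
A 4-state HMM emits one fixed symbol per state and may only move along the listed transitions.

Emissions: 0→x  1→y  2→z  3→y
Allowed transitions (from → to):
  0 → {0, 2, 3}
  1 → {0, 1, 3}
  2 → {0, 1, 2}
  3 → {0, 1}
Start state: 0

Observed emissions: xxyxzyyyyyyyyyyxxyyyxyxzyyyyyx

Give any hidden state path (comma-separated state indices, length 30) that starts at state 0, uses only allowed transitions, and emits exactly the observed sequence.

  pos 0: x in {0}, choose 0; start
  pos 1: x in {0}, choose 0; 0->0 ok
  pos 2: y in {1,3}, choose 3; 0->3 ok
  pos 3: x in {0}, choose 0; 3->0 ok
  pos 4: z in {2}, choose 2; 0->2 ok
  pos 5: y in {1,3}, choose 1; 2->1 ok
  pos 6: y in {1,3}, choose 3; 1->3 ok
  pos 7: y in {1,3}, choose 1; 3->1 ok
  pos 8: y in {1,3}, choose 3; 1->3 ok
  pos 9: y in {1,3}, choose 1; 3->1 ok
  pos 10: y in {1,3}, choose 3; 1->3 ok
  pos 11: y in {1,3}, choose 1; 3->1 ok
  pos 12: y in {1,3}, choose 3; 1->3 ok
  pos 13: y in {1,3}, choose 1; 3->1 ok
  pos 14: y in {1,3}, choose 1; 1->1 ok
  pos 15: x in {0}, choose 0; 1->0 ok
  pos 16: x in {0}, choose 0; 0->0 ok
  pos 17: y in {1,3}, choose 3; 0->3 ok
  pos 18: y in {1,3}, choose 1; 3->1 ok
  pos 19: y in {1,3}, choose 1; 1->1 ok
  pos 20: x in {0}, choose 0; 1->0 ok
  pos 21: y in {1,3}, choose 3; 0->3 ok
  pos 22: x in {0}, choose 0; 3->0 ok
  pos 23: z in {2}, choose 2; 0->2 ok
  pos 24: y in {1,3}, choose 1; 2->1 ok
  pos 25: y in {1,3}, choose 1; 1->1 ok
  pos 26: y in {1,3}, choose 1; 1->1 ok
  pos 27: y in {1,3}, choose 1; 1->1 ok
  pos 28: y in {1,3}, choose 1; 1->1 ok
  pos 29: x in {0}, choose 0; 1->0 ok

0,0,3,0,2,1,3,1,3,1,3,1,3,1,1,0,0,3,1,1,0,3,0,2,1,1,1,1,1,0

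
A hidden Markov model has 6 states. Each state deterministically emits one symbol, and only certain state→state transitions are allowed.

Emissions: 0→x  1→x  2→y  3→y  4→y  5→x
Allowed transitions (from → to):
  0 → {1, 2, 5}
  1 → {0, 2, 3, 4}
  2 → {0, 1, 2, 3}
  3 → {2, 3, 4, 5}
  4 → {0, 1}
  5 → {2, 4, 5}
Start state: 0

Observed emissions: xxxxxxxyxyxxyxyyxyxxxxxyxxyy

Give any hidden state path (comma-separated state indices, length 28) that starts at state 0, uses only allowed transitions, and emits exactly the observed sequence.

0,5,5,5,5,5,5,2,0,2,0,5,2,1,2,2,0,2,0,5,5,5,5,2,0,1,2,2

  0: obs=x cand={0,1,5} pick 0 [start]
  1: obs=x cand={0,1,5} pick 5 [0->5 ok]
  2: obs=x cand={0,1,5} pick 5 [5->5 ok]
  3: obs=x cand={0,1,5} pick 5 [5->5 ok]
  4: obs=x cand={0,1,5} pick 5 [5->5 ok]
  5: obs=x cand={0,1,5} pick 5 [5->5 ok]
  6: obs=x cand={0,1,5} pick 5 [5->5 ok]
  7: obs=y cand={2,3,4} pick 2 [5->2 ok]
  8: obs=x cand={0,1,5} pick 0 [2->0 ok]
  9: obs=y cand={2,3,4} pick 2 [0->2 ok]
  10: obs=x cand={0,1,5} pick 0 [2->0 ok]
  11: obs=x cand={0,1,5} pick 5 [0->5 ok]
  12: obs=y cand={2,3,4} pick 2 [5->2 ok]
  13: obs=x cand={0,1,5} pick 1 [2->1 ok]
  14: obs=y cand={2,3,4} pick 2 [1->2 ok]
  15: obs=y cand={2,3,4} pick 2 [2->2 ok]
  16: obs=x cand={0,1,5} pick 0 [2->0 ok]
  17: obs=y cand={2,3,4} pick 2 [0->2 ok]
  18: obs=x cand={0,1,5} pick 0 [2->0 ok]
  19: obs=x cand={0,1,5} pick 5 [0->5 ok]
  20: obs=x cand={0,1,5} pick 5 [5->5 ok]
  21: obs=x cand={0,1,5} pick 5 [5->5 ok]
  22: obs=x cand={0,1,5} pick 5 [5->5 ok]
  23: obs=y cand={2,3,4} pick 2 [5->2 ok]
  24: obs=x cand={0,1,5} pick 0 [2->0 ok]
  25: obs=x cand={0,1,5} pick 1 [0->1 ok]
  26: obs=y cand={2,3,4} pick 2 [1->2 ok]
  27: obs=y cand={2,3,4} pick 2 [2->2 ok]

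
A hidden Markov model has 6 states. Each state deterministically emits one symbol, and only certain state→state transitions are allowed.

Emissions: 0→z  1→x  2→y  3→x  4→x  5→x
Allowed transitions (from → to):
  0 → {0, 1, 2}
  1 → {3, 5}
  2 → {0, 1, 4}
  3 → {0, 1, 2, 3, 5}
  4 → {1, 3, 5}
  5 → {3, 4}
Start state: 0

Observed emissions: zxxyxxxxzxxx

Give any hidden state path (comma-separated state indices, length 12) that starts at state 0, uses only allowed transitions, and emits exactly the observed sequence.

  [0] z  {0}  => 0  start
  [1] x  {1,3,4,5}  => 1  0->1 ok
  [2] x  {1,3,4,5}  => 3  1->3 ok
  [3] y  {2}  => 2  3->2 ok
  [4] x  {1,3,4,5}  => 1  2->1 ok
  [5] x  {1,3,4,5}  => 3  1->3 ok
  [6] x  {1,3,4,5}  => 1  3->1 ok
  [7] x  {1,3,4,5}  => 3  1->3 ok
  [8] z  {0}  => 0  3->0 ok
  [9] x  {1,3,4,5}  => 1  0->1 ok
  [10] x  {1,3,4,5}  => 5  1->5 ok
  [11] x  {1,3,4,5}  => 3  5->3 ok

0,1,3,2,1,3,1,3,0,1,5,3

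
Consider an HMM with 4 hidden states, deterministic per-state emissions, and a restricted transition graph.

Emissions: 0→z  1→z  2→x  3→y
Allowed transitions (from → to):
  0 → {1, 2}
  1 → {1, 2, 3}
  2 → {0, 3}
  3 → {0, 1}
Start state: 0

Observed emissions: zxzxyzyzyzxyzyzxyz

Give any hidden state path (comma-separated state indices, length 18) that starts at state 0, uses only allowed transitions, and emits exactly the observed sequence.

  t0 'z' -> {0,1}, take 0 (start)
  t1 'x' -> {2}, take 2 (0->2 ok)
  t2 'z' -> {0,1}, take 0 (2->0 ok)
  t3 'x' -> {2}, take 2 (0->2 ok)
  t4 'y' -> {3}, take 3 (2->3 ok)
  t5 'z' -> {0,1}, take 1 (3->1 ok)
  t6 'y' -> {3}, take 3 (1->3 ok)
  t7 'z' -> {0,1}, take 1 (3->1 ok)
  t8 'y' -> {3}, take 3 (1->3 ok)
  t9 'z' -> {0,1}, take 0 (3->0 ok)
  t10 'x' -> {2}, take 2 (0->2 ok)
  t11 'y' -> {3}, take 3 (2->3 ok)
  t12 'z' -> {0,1}, take 1 (3->1 ok)
  t13 'y' -> {3}, take 3 (1->3 ok)
  t14 'z' -> {0,1}, take 0 (3->0 ok)
  t15 'x' -> {2}, take 2 (0->2 ok)
  t16 'y' -> {3}, take 3 (2->3 ok)
  t17 'z' -> {0,1}, take 1 (3->1 ok)

0,2,0,2,3,1,3,1,3,0,2,3,1,3,0,2,3,1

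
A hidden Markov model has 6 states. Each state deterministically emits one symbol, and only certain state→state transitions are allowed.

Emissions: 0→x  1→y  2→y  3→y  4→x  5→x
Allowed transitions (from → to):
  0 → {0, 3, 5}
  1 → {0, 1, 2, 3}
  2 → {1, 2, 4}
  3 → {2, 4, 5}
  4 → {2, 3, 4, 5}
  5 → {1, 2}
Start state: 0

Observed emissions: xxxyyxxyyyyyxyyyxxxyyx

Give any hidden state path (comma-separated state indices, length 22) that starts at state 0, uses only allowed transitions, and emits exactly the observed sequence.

0,0,5,1,2,4,5,1,1,1,1,3,4,3,2,1,0,0,5,1,1,0

  t0 'x' -> {0,4,5}, take 0 (start)
  t1 'x' -> {0,4,5}, take 0 (0->0 ok)
  t2 'x' -> {0,4,5}, take 5 (0->5 ok)
  t3 'y' -> {1,2,3}, take 1 (5->1 ok)
  t4 'y' -> {1,2,3}, take 2 (1->2 ok)
  t5 'x' -> {0,4,5}, take 4 (2->4 ok)
  t6 'x' -> {0,4,5}, take 5 (4->5 ok)
  t7 'y' -> {1,2,3}, take 1 (5->1 ok)
  t8 'y' -> {1,2,3}, take 1 (1->1 ok)
  t9 'y' -> {1,2,3}, take 1 (1->1 ok)
  t10 'y' -> {1,2,3}, take 1 (1->1 ok)
  t11 'y' -> {1,2,3}, take 3 (1->3 ok)
  t12 'x' -> {0,4,5}, take 4 (3->4 ok)
  t13 'y' -> {1,2,3}, take 3 (4->3 ok)
  t14 'y' -> {1,2,3}, take 2 (3->2 ok)
  t15 'y' -> {1,2,3}, take 1 (2->1 ok)
  t16 'x' -> {0,4,5}, take 0 (1->0 ok)
  t17 'x' -> {0,4,5}, take 0 (0->0 ok)
  t18 'x' -> {0,4,5}, take 5 (0->5 ok)
  t19 'y' -> {1,2,3}, take 1 (5->1 ok)
  t20 'y' -> {1,2,3}, take 1 (1->1 ok)
  t21 'x' -> {0,4,5}, take 0 (1->0 ok)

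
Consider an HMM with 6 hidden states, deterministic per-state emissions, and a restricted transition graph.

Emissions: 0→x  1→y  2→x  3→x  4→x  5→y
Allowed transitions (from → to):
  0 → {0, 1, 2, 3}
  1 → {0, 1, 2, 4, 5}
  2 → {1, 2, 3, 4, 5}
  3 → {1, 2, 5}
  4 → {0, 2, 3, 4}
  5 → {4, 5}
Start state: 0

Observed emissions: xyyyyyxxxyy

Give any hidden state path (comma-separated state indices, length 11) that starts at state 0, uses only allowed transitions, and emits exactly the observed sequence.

0,1,1,5,5,5,4,4,3,5,5

  [0] x  {0,2,3,4}  => 0  start
  [1] y  {1,5}  => 1  0->1 ok
  [2] y  {1,5}  => 1  1->1 ok
  [3] y  {1,5}  => 5  1->5 ok
  [4] y  {1,5}  => 5  5->5 ok
  [5] y  {1,5}  => 5  5->5 ok
  [6] x  {0,2,3,4}  => 4  5->4 ok
  [7] x  {0,2,3,4}  => 4  4->4 ok
  [8] x  {0,2,3,4}  => 3  4->3 ok
  [9] y  {1,5}  => 5  3->5 ok
  [10] y  {1,5}  => 5  5->5 ok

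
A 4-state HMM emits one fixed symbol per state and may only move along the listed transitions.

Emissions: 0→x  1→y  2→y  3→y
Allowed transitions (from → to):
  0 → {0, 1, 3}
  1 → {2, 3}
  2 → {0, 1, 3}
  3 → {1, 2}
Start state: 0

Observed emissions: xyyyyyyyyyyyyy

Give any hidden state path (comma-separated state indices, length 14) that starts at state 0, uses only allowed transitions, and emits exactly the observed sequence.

  [0] x  {0}  => 0  start
  [1] y  {1,2,3}  => 1  0->1 ok
  [2] y  {1,2,3}  => 3  1->3 ok
  [3] y  {1,2,3}  => 1  3->1 ok
  [4] y  {1,2,3}  => 2  1->2 ok
  [5] y  {1,2,3}  => 1  2->1 ok
  [6] y  {1,2,3}  => 3  1->3 ok
  [7] y  {1,2,3}  => 1  3->1 ok
  [8] y  {1,2,3}  => 3  1->3 ok
  [9] y  {1,2,3}  => 1  3->1 ok
  [10] y  {1,2,3}  => 2  1->2 ok
  [11] y  {1,2,3}  => 3  2->3 ok
  [12] y  {1,2,3}  => 1  3->1 ok
  [13] y  {1,2,3}  => 3  1->3 ok

0,1,3,1,2,1,3,1,3,1,2,3,1,3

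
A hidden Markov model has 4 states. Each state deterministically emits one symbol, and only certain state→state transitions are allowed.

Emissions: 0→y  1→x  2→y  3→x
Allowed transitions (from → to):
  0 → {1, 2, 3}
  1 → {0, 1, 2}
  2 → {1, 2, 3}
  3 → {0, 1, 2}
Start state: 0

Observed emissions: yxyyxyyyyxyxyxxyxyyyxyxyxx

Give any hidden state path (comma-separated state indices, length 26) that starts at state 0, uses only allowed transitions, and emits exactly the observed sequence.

0,3,2,2,1,0,2,2,2,1,2,3,0,3,1,2,1,0,2,2,3,0,1,0,3,1

  t0 'y' -> {0,2}, take 0 (start)
  t1 'x' -> {1,3}, take 3 (0->3 ok)
  t2 'y' -> {0,2}, take 2 (3->2 ok)
  t3 'y' -> {0,2}, take 2 (2->2 ok)
  t4 'x' -> {1,3}, take 1 (2->1 ok)
  t5 'y' -> {0,2}, take 0 (1->0 ok)
  t6 'y' -> {0,2}, take 2 (0->2 ok)
  t7 'y' -> {0,2}, take 2 (2->2 ok)
  t8 'y' -> {0,2}, take 2 (2->2 ok)
  t9 'x' -> {1,3}, take 1 (2->1 ok)
  t10 'y' -> {0,2}, take 2 (1->2 ok)
  t11 'x' -> {1,3}, take 3 (2->3 ok)
  t12 'y' -> {0,2}, take 0 (3->0 ok)
  t13 'x' -> {1,3}, take 3 (0->3 ok)
  t14 'x' -> {1,3}, take 1 (3->1 ok)
  t15 'y' -> {0,2}, take 2 (1->2 ok)
  t16 'x' -> {1,3}, take 1 (2->1 ok)
  t17 'y' -> {0,2}, take 0 (1->0 ok)
  t18 'y' -> {0,2}, take 2 (0->2 ok)
  t19 'y' -> {0,2}, take 2 (2->2 ok)
  t20 'x' -> {1,3}, take 3 (2->3 ok)
  t21 'y' -> {0,2}, take 0 (3->0 ok)
  t22 'x' -> {1,3}, take 1 (0->1 ok)
  t23 'y' -> {0,2}, take 0 (1->0 ok)
  t24 'x' -> {1,3}, take 3 (0->3 ok)
  t25 'x' -> {1,3}, take 1 (3->1 ok)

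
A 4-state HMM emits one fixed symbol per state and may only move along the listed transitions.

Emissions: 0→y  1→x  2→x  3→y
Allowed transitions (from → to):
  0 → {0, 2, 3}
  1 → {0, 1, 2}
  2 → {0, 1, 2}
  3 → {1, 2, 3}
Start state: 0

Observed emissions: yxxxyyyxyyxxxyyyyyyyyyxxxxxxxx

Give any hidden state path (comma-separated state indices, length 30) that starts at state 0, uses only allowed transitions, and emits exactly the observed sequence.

0,2,2,1,0,3,3,2,0,3,1,2,2,0,0,3,3,3,3,3,3,3,2,1,1,1,2,2,1,1

  t0 'y' -> {0,3}, take 0 (start)
  t1 'x' -> {1,2}, take 2 (0->2 ok)
  t2 'x' -> {1,2}, take 2 (2->2 ok)
  t3 'x' -> {1,2}, take 1 (2->1 ok)
  t4 'y' -> {0,3}, take 0 (1->0 ok)
  t5 'y' -> {0,3}, take 3 (0->3 ok)
  t6 'y' -> {0,3}, take 3 (3->3 ok)
  t7 'x' -> {1,2}, take 2 (3->2 ok)
  t8 'y' -> {0,3}, take 0 (2->0 ok)
  t9 'y' -> {0,3}, take 3 (0->3 ok)
  t10 'x' -> {1,2}, take 1 (3->1 ok)
  t11 'x' -> {1,2}, take 2 (1->2 ok)
  t12 'x' -> {1,2}, take 2 (2->2 ok)
  t13 'y' -> {0,3}, take 0 (2->0 ok)
  t14 'y' -> {0,3}, take 0 (0->0 ok)
  t15 'y' -> {0,3}, take 3 (0->3 ok)
  t16 'y' -> {0,3}, take 3 (3->3 ok)
  t17 'y' -> {0,3}, take 3 (3->3 ok)
  t18 'y' -> {0,3}, take 3 (3->3 ok)
  t19 'y' -> {0,3}, take 3 (3->3 ok)
  t20 'y' -> {0,3}, take 3 (3->3 ok)
  t21 'y' -> {0,3}, take 3 (3->3 ok)
  t22 'x' -> {1,2}, take 2 (3->2 ok)
  t23 'x' -> {1,2}, take 1 (2->1 ok)
  t24 'x' -> {1,2}, take 1 (1->1 ok)
  t25 'x' -> {1,2}, take 1 (1->1 ok)
  t26 'x' -> {1,2}, take 2 (1->2 ok)
  t27 'x' -> {1,2}, take 2 (2->2 ok)
  t28 'x' -> {1,2}, take 1 (2->1 ok)
  t29 'x' -> {1,2}, take 1 (1->1 ok)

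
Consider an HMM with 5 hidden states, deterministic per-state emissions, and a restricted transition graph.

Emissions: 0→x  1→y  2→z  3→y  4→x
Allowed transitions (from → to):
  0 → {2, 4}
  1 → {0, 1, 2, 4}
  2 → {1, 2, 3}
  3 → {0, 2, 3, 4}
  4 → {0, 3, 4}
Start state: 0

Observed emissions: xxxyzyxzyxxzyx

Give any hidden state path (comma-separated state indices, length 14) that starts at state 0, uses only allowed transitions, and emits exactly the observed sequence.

0,4,4,3,2,1,0,2,1,4,0,2,3,4

  pos 0: x in {0,4}, choose 0; start
  pos 1: x in {0,4}, choose 4; 0->4 ok
  pos 2: x in {0,4}, choose 4; 4->4 ok
  pos 3: y in {1,3}, choose 3; 4->3 ok
  pos 4: z in {2}, choose 2; 3->2 ok
  pos 5: y in {1,3}, choose 1; 2->1 ok
  pos 6: x in {0,4}, choose 0; 1->0 ok
  pos 7: z in {2}, choose 2; 0->2 ok
  pos 8: y in {1,3}, choose 1; 2->1 ok
  pos 9: x in {0,4}, choose 4; 1->4 ok
  pos 10: x in {0,4}, choose 0; 4->0 ok
  pos 11: z in {2}, choose 2; 0->2 ok
  pos 12: y in {1,3}, choose 3; 2->3 ok
  pos 13: x in {0,4}, choose 4; 3->4 ok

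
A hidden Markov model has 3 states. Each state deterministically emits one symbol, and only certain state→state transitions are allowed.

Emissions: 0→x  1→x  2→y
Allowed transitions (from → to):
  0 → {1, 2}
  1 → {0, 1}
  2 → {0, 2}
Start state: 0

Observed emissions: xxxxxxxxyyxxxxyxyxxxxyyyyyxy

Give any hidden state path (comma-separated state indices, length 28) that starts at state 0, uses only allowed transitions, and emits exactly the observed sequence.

0,1,0,1,1,1,1,0,2,2,0,1,1,0,2,0,2,0,1,1,0,2,2,2,2,2,0,2

  [0] x  {0,1}  => 0  start
  [1] x  {0,1}  => 1  0->1 ok
  [2] x  {0,1}  => 0  1->0 ok
  [3] x  {0,1}  => 1  0->1 ok
  [4] x  {0,1}  => 1  1->1 ok
  [5] x  {0,1}  => 1  1->1 ok
  [6] x  {0,1}  => 1  1->1 ok
  [7] x  {0,1}  => 0  1->0 ok
  [8] y  {2}  => 2  0->2 ok
  [9] y  {2}  => 2  2->2 ok
  [10] x  {0,1}  => 0  2->0 ok
  [11] x  {0,1}  => 1  0->1 ok
  [12] x  {0,1}  => 1  1->1 ok
  [13] x  {0,1}  => 0  1->0 ok
  [14] y  {2}  => 2  0->2 ok
  [15] x  {0,1}  => 0  2->0 ok
  [16] y  {2}  => 2  0->2 ok
  [17] x  {0,1}  => 0  2->0 ok
  [18] x  {0,1}  => 1  0->1 ok
  [19] x  {0,1}  => 1  1->1 ok
  [20] x  {0,1}  => 0  1->0 ok
  [21] y  {2}  => 2  0->2 ok
  [22] y  {2}  => 2  2->2 ok
  [23] y  {2}  => 2  2->2 ok
  [24] y  {2}  => 2  2->2 ok
  [25] y  {2}  => 2  2->2 ok
  [26] x  {0,1}  => 0  2->0 ok
  [27] y  {2}  => 2  0->2 ok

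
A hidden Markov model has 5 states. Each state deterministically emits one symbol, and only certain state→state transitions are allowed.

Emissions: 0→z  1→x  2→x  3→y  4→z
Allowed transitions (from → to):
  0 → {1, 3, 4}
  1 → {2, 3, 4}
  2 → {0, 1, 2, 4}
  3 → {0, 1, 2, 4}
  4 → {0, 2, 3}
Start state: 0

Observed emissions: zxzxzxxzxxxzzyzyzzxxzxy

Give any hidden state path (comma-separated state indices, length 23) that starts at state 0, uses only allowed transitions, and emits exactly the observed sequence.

0,1,4,2,4,2,1,4,2,1,2,4,0,3,4,3,0,4,2,2,0,1,3

  pos 0: z in {0,4}, choose 0; start
  pos 1: x in {1,2}, choose 1; 0->1 ok
  pos 2: z in {0,4}, choose 4; 1->4 ok
  pos 3: x in {1,2}, choose 2; 4->2 ok
  pos 4: z in {0,4}, choose 4; 2->4 ok
  pos 5: x in {1,2}, choose 2; 4->2 ok
  pos 6: x in {1,2}, choose 1; 2->1 ok
  pos 7: z in {0,4}, choose 4; 1->4 ok
  pos 8: x in {1,2}, choose 2; 4->2 ok
  pos 9: x in {1,2}, choose 1; 2->1 ok
  pos 10: x in {1,2}, choose 2; 1->2 ok
  pos 11: z in {0,4}, choose 4; 2->4 ok
  pos 12: z in {0,4}, choose 0; 4->0 ok
  pos 13: y in {3}, choose 3; 0->3 ok
  pos 14: z in {0,4}, choose 4; 3->4 ok
  pos 15: y in {3}, choose 3; 4->3 ok
  pos 16: z in {0,4}, choose 0; 3->0 ok
  pos 17: z in {0,4}, choose 4; 0->4 ok
  pos 18: x in {1,2}, choose 2; 4->2 ok
  pos 19: x in {1,2}, choose 2; 2->2 ok
  pos 20: z in {0,4}, choose 0; 2->0 ok
  pos 21: x in {1,2}, choose 1; 0->1 ok
  pos 22: y in {3}, choose 3; 1->3 ok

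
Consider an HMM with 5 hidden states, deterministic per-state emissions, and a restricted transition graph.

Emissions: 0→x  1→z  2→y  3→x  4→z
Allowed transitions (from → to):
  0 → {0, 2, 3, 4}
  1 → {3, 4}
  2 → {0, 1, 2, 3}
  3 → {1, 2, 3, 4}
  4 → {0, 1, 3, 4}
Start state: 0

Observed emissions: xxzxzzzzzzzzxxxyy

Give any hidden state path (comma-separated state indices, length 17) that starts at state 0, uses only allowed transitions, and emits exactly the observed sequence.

0,3,1,3,1,4,4,1,4,4,4,1,3,3,3,2,2

  pos 0: x in {0,3}, choose 0; start
  pos 1: x in {0,3}, choose 3; 0->3 ok
  pos 2: z in {1,4}, choose 1; 3->1 ok
  pos 3: x in {0,3}, choose 3; 1->3 ok
  pos 4: z in {1,4}, choose 1; 3->1 ok
  pos 5: z in {1,4}, choose 4; 1->4 ok
  pos 6: z in {1,4}, choose 4; 4->4 ok
  pos 7: z in {1,4}, choose 1; 4->1 ok
  pos 8: z in {1,4}, choose 4; 1->4 ok
  pos 9: z in {1,4}, choose 4; 4->4 ok
  pos 10: z in {1,4}, choose 4; 4->4 ok
  pos 11: z in {1,4}, choose 1; 4->1 ok
  pos 12: x in {0,3}, choose 3; 1->3 ok
  pos 13: x in {0,3}, choose 3; 3->3 ok
  pos 14: x in {0,3}, choose 3; 3->3 ok
  pos 15: y in {2}, choose 2; 3->2 ok
  pos 16: y in {2}, choose 2; 2->2 ok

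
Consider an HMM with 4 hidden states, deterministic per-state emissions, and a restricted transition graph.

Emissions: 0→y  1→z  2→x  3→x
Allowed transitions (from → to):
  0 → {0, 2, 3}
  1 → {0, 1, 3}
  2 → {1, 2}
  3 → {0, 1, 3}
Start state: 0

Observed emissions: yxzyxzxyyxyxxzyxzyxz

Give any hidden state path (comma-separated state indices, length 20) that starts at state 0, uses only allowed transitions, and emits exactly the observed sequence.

0,2,1,0,3,1,3,0,0,3,0,2,2,1,0,3,1,0,2,1

  pos 0: y in {0}, choose 0; start
  pos 1: x in {2,3}, choose 2; 0->2 ok
  pos 2: z in {1}, choose 1; 2->1 ok
  pos 3: y in {0}, choose 0; 1->0 ok
  pos 4: x in {2,3}, choose 3; 0->3 ok
  pos 5: z in {1}, choose 1; 3->1 ok
  pos 6: x in {2,3}, choose 3; 1->3 ok
  pos 7: y in {0}, choose 0; 3->0 ok
  pos 8: y in {0}, choose 0; 0->0 ok
  pos 9: x in {2,3}, choose 3; 0->3 ok
  pos 10: y in {0}, choose 0; 3->0 ok
  pos 11: x in {2,3}, choose 2; 0->2 ok
  pos 12: x in {2,3}, choose 2; 2->2 ok
  pos 13: z in {1}, choose 1; 2->1 ok
  pos 14: y in {0}, choose 0; 1->0 ok
  pos 15: x in {2,3}, choose 3; 0->3 ok
  pos 16: z in {1}, choose 1; 3->1 ok
  pos 17: y in {0}, choose 0; 1->0 ok
  pos 18: x in {2,3}, choose 2; 0->2 ok
  pos 19: z in {1}, choose 1; 2->1 ok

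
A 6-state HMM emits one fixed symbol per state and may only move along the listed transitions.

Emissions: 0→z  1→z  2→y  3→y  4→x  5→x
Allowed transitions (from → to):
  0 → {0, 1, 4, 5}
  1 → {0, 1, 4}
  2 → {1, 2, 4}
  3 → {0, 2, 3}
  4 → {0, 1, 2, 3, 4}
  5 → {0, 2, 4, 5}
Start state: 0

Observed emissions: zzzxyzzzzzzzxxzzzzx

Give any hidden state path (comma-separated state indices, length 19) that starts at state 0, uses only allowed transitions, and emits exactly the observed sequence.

  0: obs=z cand={0,1} pick 0 [start]
  1: obs=z cand={0,1} pick 1 [0->1 ok]
  2: obs=z cand={0,1} pick 0 [1->0 ok]
  3: obs=x cand={4,5} pick 4 [0->4 ok]
  4: obs=y cand={2,3} pick 3 [4->3 ok]
  5: obs=z cand={0,1} pick 0 [3->0 ok]
  6: obs=z cand={0,1} pick 1 [0->1 ok]
  7: obs=z cand={0,1} pick 1 [1->1 ok]
  8: obs=z cand={0,1} pick 1 [1->1 ok]
  9: obs=z cand={0,1} pick 1 [1->1 ok]
  10: obs=z cand={0,1} pick 1 [1->1 ok]
  11: obs=z cand={0,1} pick 0 [1->0 ok]
  12: obs=x cand={4,5} pick 4 [0->4 ok]
  13: obs=x cand={4,5} pick 4 [4->4 ok]
  14: obs=z cand={0,1} pick 1 [4->1 ok]
  15: obs=z cand={0,1} pick 1 [1->1 ok]
  16: obs=z cand={0,1} pick 1 [1->1 ok]
  17: obs=z cand={0,1} pick 0 [1->0 ok]
  18: obs=x cand={4,5} pick 4 [0->4 ok]

0,1,0,4,3,0,1,1,1,1,1,0,4,4,1,1,1,0,4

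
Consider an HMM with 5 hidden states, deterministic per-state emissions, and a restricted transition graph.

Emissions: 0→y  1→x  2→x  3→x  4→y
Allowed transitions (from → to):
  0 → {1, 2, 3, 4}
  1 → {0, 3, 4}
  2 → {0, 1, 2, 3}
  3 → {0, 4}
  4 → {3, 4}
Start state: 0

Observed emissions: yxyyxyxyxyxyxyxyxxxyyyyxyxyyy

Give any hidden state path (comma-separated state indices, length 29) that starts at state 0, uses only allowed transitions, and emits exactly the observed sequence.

  0: obs=y cand={0,4} pick 0 [start]
  1: obs=x cand={1,2,3} pick 3 [0->3 ok]
  2: obs=y cand={0,4} pick 0 [3->0 ok]
  3: obs=y cand={0,4} pick 4 [0->4 ok]
  4: obs=x cand={1,2,3} pick 3 [4->3 ok]
  5: obs=y cand={0,4} pick 4 [3->4 ok]
  6: obs=x cand={1,2,3} pick 3 [4->3 ok]
  7: obs=y cand={0,4} pick 4 [3->4 ok]
  8: obs=x cand={1,2,3} pick 3 [4->3 ok]
  9: obs=y cand={0,4} pick 4 [3->4 ok]
  10: obs=x cand={1,2,3} pick 3 [4->3 ok]
  11: obs=y cand={0,4} pick 0 [3->0 ok]
  12: obs=x cand={1,2,3} pick 1 [0->1 ok]
  13: obs=y cand={0,4} pick 4 [1->4 ok]
  14: obs=x cand={1,2,3} pick 3 [4->3 ok]
  15: obs=y cand={0,4} pick 0 [3->0 ok]
  16: obs=x cand={1,2,3} pick 2 [0->2 ok]
  17: obs=x cand={1,2,3} pick 2 [2->2 ok]
  18: obs=x cand={1,2,3} pick 1 [2->1 ok]
  19: obs=y cand={0,4} pick 0 [1->0 ok]
  20: obs=y cand={0,4} pick 4 [0->4 ok]
  21: obs=y cand={0,4} pick 4 [4->4 ok]
  22: obs=y cand={0,4} pick 4 [4->4 ok]
  23: obs=x cand={1,2,3} pick 3 [4->3 ok]
  24: obs=y cand={0,4} pick 4 [3->4 ok]
  25: obs=x cand={1,2,3} pick 3 [4->3 ok]
  26: obs=y cand={0,4} pick 0 [3->0 ok]
  27: obs=y cand={0,4} pick 4 [0->4 ok]
  28: obs=y cand={0,4} pick 4 [4->4 ok]

0,3,0,4,3,4,3,4,3,4,3,0,1,4,3,0,2,2,1,0,4,4,4,3,4,3,0,4,4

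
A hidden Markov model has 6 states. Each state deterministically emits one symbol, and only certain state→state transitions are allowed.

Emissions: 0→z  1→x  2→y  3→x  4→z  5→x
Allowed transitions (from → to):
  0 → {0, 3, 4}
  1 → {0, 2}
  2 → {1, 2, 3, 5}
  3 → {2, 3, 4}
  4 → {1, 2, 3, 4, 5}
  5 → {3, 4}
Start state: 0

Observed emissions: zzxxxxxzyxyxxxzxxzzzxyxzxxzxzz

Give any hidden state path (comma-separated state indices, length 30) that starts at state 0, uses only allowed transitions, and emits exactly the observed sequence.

  [0] z  {0,4}  => 0  start
  [1] z  {0,4}  => 4  0->4 ok
  [2] x  {1,3,5}  => 5  4->5 ok
  [3] x  {1,3,5}  => 3  5->3 ok
  [4] x  {1,3,5}  => 3  3->3 ok
  [5] x  {1,3,5}  => 3  3->3 ok
  [6] x  {1,3,5}  => 3  3->3 ok
  [7] z  {0,4}  => 4  3->4 ok
  [8] y  {2}  => 2  4->2 ok
  [9] x  {1,3,5}  => 3  2->3 ok
  [10] y  {2}  => 2  3->2 ok
  [11] x  {1,3,5}  => 3  2->3 ok
  [12] x  {1,3,5}  => 3  3->3 ok
  [13] x  {1,3,5}  => 3  3->3 ok
  [14] z  {0,4}  => 4  3->4 ok
  [15] x  {1,3,5}  => 3  4->3 ok
  [16] x  {1,3,5}  => 3  3->3 ok
  [17] z  {0,4}  => 4  3->4 ok
  [18] z  {0,4}  => 4  4->4 ok
  [19] z  {0,4}  => 4  4->4 ok
  [20] x  {1,3,5}  => 3  4->3 ok
  [21] y  {2}  => 2  3->2 ok
  [22] x  {1,3,5}  => 5  2->5 ok
  [23] z  {0,4}  => 4  5->4 ok
  [24] x  {1,3,5}  => 5  4->5 ok
  [25] x  {1,3,5}  => 3  5->3 ok
  [26] z  {0,4}  => 4  3->4 ok
  [27] x  {1,3,5}  => 1  4->1 ok
  [28] z  {0,4}  => 0  1->0 ok
  [29] z  {0,4}  => 4  0->4 ok

0,4,5,3,3,3,3,4,2,3,2,3,3,3,4,3,3,4,4,4,3,2,5,4,5,3,4,1,0,4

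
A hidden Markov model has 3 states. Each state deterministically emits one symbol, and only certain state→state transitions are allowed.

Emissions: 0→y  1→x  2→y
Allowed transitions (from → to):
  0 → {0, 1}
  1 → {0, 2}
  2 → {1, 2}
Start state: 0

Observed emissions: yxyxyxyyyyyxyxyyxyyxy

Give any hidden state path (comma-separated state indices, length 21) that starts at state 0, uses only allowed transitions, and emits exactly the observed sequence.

0,1,2,1,0,1,2,2,2,2,2,1,0,1,0,0,1,2,2,1,2

  pos 0: y in {0,2}, choose 0; start
  pos 1: x in {1}, choose 1; 0->1 ok
  pos 2: y in {0,2}, choose 2; 1->2 ok
  pos 3: x in {1}, choose 1; 2->1 ok
  pos 4: y in {0,2}, choose 0; 1->0 ok
  pos 5: x in {1}, choose 1; 0->1 ok
  pos 6: y in {0,2}, choose 2; 1->2 ok
  pos 7: y in {0,2}, choose 2; 2->2 ok
  pos 8: y in {0,2}, choose 2; 2->2 ok
  pos 9: y in {0,2}, choose 2; 2->2 ok
  pos 10: y in {0,2}, choose 2; 2->2 ok
  pos 11: x in {1}, choose 1; 2->1 ok
  pos 12: y in {0,2}, choose 0; 1->0 ok
  pos 13: x in {1}, choose 1; 0->1 ok
  pos 14: y in {0,2}, choose 0; 1->0 ok
  pos 15: y in {0,2}, choose 0; 0->0 ok
  pos 16: x in {1}, choose 1; 0->1 ok
  pos 17: y in {0,2}, choose 2; 1->2 ok
  pos 18: y in {0,2}, choose 2; 2->2 ok
  pos 19: x in {1}, choose 1; 2->1 ok
  pos 20: y in {0,2}, choose 2; 1->2 ok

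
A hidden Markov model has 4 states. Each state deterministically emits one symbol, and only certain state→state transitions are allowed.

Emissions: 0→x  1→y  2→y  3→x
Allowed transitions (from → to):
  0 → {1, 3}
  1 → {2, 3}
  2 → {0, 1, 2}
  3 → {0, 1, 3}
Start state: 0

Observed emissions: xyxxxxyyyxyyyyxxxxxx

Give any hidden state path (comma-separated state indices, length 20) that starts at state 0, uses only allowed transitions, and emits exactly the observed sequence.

0,1,3,0,3,3,1,2,1,3,1,2,2,1,3,3,3,3,3,3

  [0] x  {0,3}  => 0  start
  [1] y  {1,2}  => 1  0->1 ok
  [2] x  {0,3}  => 3  1->3 ok
  [3] x  {0,3}  => 0  3->0 ok
  [4] x  {0,3}  => 3  0->3 ok
  [5] x  {0,3}  => 3  3->3 ok
  [6] y  {1,2}  => 1  3->1 ok
  [7] y  {1,2}  => 2  1->2 ok
  [8] y  {1,2}  => 1  2->1 ok
  [9] x  {0,3}  => 3  1->3 ok
  [10] y  {1,2}  => 1  3->1 ok
  [11] y  {1,2}  => 2  1->2 ok
  [12] y  {1,2}  => 2  2->2 ok
  [13] y  {1,2}  => 1  2->1 ok
  [14] x  {0,3}  => 3  1->3 ok
  [15] x  {0,3}  => 3  3->3 ok
  [16] x  {0,3}  => 3  3->3 ok
  [17] x  {0,3}  => 3  3->3 ok
  [18] x  {0,3}  => 3  3->3 ok
  [19] x  {0,3}  => 3  3->3 ok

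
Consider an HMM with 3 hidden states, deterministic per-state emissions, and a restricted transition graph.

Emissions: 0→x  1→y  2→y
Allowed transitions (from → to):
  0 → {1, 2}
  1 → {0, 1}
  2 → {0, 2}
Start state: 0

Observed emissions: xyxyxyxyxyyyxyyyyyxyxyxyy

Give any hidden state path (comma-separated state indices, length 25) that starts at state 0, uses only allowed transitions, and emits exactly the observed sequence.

  [0] x  {0}  => 0  start
  [1] y  {1,2}  => 1  0->1 ok
  [2] x  {0}  => 0  1->0 ok
  [3] y  {1,2}  => 2  0->2 ok
  [4] x  {0}  => 0  2->0 ok
  [5] y  {1,2}  => 2  0->2 ok
  [6] x  {0}  => 0  2->0 ok
  [7] y  {1,2}  => 1  0->1 ok
  [8] x  {0}  => 0  1->0 ok
  [9] y  {1,2}  => 1  0->1 ok
  [10] y  {1,2}  => 1  1->1 ok
  [11] y  {1,2}  => 1  1->1 ok
  [12] x  {0}  => 0  1->0 ok
  [13] y  {1,2}  => 1  0->1 ok
  [14] y  {1,2}  => 1  1->1 ok
  [15] y  {1,2}  => 1  1->1 ok
  [16] y  {1,2}  => 1  1->1 ok
  [17] y  {1,2}  => 1  1->1 ok
  [18] x  {0}  => 0  1->0 ok
  [19] y  {1,2}  => 1  0->1 ok
  [20] x  {0}  => 0  1->0 ok
  [21] y  {1,2}  => 1  0->1 ok
  [22] x  {0}  => 0  1->0 ok
  [23] y  {1,2}  => 2  0->2 ok
  [24] y  {1,2}  => 2  2->2 ok

0,1,0,2,0,2,0,1,0,1,1,1,0,1,1,1,1,1,0,1,0,1,0,2,2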